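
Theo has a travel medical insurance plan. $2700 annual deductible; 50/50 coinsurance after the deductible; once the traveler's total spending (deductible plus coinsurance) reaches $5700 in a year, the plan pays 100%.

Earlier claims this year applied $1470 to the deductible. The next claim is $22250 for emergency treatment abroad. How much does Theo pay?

$4230

$1470 of the $2700 deductible is already met, leaving $1230.
The remaining $21020 (= $22250 − $1230) moves to coinsurance.
Traveler's 50% share of $21020 is $10510.
That puts the traveler's cost at $1230 + $10510 = $11740 before any cap.
Adding $11740 to the $1470 already spent would give $13210, which exceeds the $5700 cap; the traveler pays just $5700 − $1470 = $4230.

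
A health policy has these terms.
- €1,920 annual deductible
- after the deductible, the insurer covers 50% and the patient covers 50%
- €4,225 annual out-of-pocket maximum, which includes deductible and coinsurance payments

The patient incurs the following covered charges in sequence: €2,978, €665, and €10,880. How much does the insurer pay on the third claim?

€9,436.50

#1 (€2,978): deductible takes €1,920, €1,058 remains; 50% of €1,058 = €529. Patient owes €2,449 (running OOP €2,449). Insurer: €2,978 − €2,449 = €529.
#2 (€665): deductible already satisfied, so patient's share is 50% × €665 = €332.50. Cost to patient: €332.50. OOP to date €2,781.50. Plan pays €665 − €332.50 = €332.50.
#3 (€10,880): deductible met; 50% of €10,880 = €5,440. That would push OOP to €8,221.50, over the €4,225 cap, so patient pays €4,225 − €2,781.50 = €1,443.50. Plan pays €10,880 − €1,443.50 = €9,436.50.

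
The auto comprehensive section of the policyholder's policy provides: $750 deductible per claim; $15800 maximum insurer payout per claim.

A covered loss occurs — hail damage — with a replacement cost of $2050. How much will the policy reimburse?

$1300

After the deductible, $2050 − $750 = $1300 remains.
$1300 is within the $15800 limit, so the insurer pays $1300.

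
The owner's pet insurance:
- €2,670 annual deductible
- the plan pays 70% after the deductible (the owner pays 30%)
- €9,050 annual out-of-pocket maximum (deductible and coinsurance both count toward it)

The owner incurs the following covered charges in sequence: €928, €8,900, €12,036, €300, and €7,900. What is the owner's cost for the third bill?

€3,610.80

Claim 1 (€928): fully absorbed by the deductible. Cost to owner: €928. OOP to date €928.
Claim 2 (€8,900): deductible takes €1,742, €7,158 remains; coinsurance €7,158 × 30% = €2,147.40. Owner owes €3,889.40 (running OOP €4,817.40).
Claim 3 (€12,036): deductible already satisfied, so owner's share is 30% × €12,036 = €3,610.80. Owner owes €3,610.80 (running OOP €8,428.20).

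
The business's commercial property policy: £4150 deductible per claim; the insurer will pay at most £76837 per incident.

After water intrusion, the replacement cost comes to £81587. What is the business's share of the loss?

£4750

After the deductible, £81587 − £4150 = £77437 remains.
The £76837 per-incident cap binds; insurer pays £76837.
The business bears the rest of the original loss: £81587 − £76837 = £4750.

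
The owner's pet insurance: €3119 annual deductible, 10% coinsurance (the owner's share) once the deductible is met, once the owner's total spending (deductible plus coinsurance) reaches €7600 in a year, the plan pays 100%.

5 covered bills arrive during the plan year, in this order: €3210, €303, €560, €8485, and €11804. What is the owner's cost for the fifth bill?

€1180.40

#1 (€3210): deductible takes €3119, €91 remains; coinsurance €91 × 10% = €9.10. Cost to owner: €3128.10. OOP to date €3128.10.
#2 (€303): deductible met; 10% of €303 = €30.30. Owner pays €30.30; OOP now €3158.40.
#3 (€560): 10% coinsurance on €560 = €56. Owner pays €56; OOP now €3214.40.
#4 (€8485): deductible met; 10% of €8485 = €848.50. Cost to owner: €848.50. OOP to date €4062.90.
#5 (€11804): 10% coinsurance on €11804 = €1180.40. Owner owes €1180.40 (running OOP €5243.30).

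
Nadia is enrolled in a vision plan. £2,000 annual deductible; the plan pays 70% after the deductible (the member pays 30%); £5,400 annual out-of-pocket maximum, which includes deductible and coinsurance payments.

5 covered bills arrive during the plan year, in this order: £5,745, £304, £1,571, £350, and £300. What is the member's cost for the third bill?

£471.30

#1 (£5,745): £2,000 finishes the deductible; £3,745 goes to coinsurance; member's 30% is £1,123.50. Member pays £3,123.50; OOP now £3,123.50.
#2 (£304): deductible already satisfied, so member's share is 30% × £304 = £91.20. Member pays £91.20; OOP now £3,214.70.
#3 (£1,571): deductible already satisfied, so member's share is 30% × £1,571 = £471.30. Member pays £471.30; OOP now £3,686.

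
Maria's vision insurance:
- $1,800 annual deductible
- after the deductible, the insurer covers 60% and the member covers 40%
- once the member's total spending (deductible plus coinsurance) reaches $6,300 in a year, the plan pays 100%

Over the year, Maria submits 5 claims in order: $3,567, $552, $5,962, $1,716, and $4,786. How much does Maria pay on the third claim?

$2,384.80

Bill 1, $3,567: $1,800 finishes the deductible; $1,767 goes to coinsurance; 40% of $1,767 = $706.80. Member owes $2,506.80 (running OOP $2,506.80).
Bill 2, $552: 40% coinsurance on $552 = $220.80. Member pays $220.80; OOP now $2,727.60.
Bill 3, $5,962: 40% coinsurance on $5,962 = $2,384.80. Member owes $2,384.80 (running OOP $5,112.40).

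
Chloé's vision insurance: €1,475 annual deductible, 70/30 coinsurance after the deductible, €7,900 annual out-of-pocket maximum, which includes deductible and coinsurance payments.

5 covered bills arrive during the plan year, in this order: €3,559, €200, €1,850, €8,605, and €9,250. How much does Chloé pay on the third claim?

€555

Claim 1 — €3,559: deductible takes €1,475, €2,084 remains; coinsurance €2,084 × 30% = €625.20. Member pays €2,100.20; OOP now €2,100.20.
Claim 2 — €200: deductible already satisfied, so member's share is 30% × €200 = €60. Member pays €60; OOP now €2,160.20.
Claim 3 — €1,850: deductible met; 30% of €1,850 = €555. Member pays €555; OOP now €2,715.20.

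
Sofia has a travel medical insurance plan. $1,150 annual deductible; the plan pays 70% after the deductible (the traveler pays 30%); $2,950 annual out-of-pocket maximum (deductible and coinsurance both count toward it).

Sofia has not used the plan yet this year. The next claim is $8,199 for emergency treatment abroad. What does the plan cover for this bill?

$5,249

Nothing has been paid toward the $1,150 deductible, so the first $1,150 of this charge is applied there.
That leaves $8,199 − $1,150 = $7,049 for coinsurance.
Traveler's 30% share of $7,049 is $2,114.70.
That puts the traveler's cost at $1,150 + $2,114.70 = $3,264.70 before any cap.
Year-to-date out-of-pocket would reach $0 + $3,264.70 = $3,264.70, above the $2,950 maximum, so the traveler pays only $2,950 − $0 = $2,950.
The insurer covers the remainder: $8,199 − $2,950 = $5,249.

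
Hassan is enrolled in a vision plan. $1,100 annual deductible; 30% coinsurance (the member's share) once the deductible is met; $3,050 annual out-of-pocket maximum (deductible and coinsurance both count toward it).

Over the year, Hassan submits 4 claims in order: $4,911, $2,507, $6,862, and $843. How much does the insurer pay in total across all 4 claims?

$12,073

Claim 1 ($4,911): deductible takes $1,100, $3,811 remains; coinsurance $3,811 × 30% = $1,143.30. Member pays $2,243.30; OOP now $2,243.30. Plan pays $4,911 − $2,243.30 = $2,667.70.
Claim 2 ($2,507): deductible already satisfied, so member's share is 30% × $2,507 = $752.10. Cost to member: $752.10. OOP to date $2,995.40. Insurer: $2,507 − $752.10 = $1,754.90.
Claim 3 ($6,862): 30% coinsurance on $6,862 = $2,058.60. That would push OOP to $5,054, over the $3,050 cap, so member pays $3,050 − $2,995.40 = $54.60. Insurer: $6,862 − $54.60 = $6,807.40.
Claim 4 ($843): 30% coinsurance on $843 = $252.90. That would push OOP to $3,302.90, over the $3,050 cap, so member pays $3,050 − $3,050 = $0. Plan pays $843 − $0 = $843.
Insurer total = bills − member's total = $15,123 − $3,050 = $12,073.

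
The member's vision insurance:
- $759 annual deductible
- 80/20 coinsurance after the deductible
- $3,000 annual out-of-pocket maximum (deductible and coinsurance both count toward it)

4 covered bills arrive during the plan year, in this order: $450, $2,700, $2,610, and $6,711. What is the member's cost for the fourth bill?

$1,240.80

Bill 1, $450: all of it applies to the deductible. Member pays $450; OOP now $450.
Bill 2, $2,700: $309 finishes the deductible; $2,391 goes to coinsurance; coinsurance $2,391 × 20% = $478.20. Member owes $787.20 (running OOP $1,237.20).
Bill 3, $2,610: deductible already satisfied, so member's share is 20% × $2,610 = $522. Cost to member: $522. OOP to date $1,759.20.
Bill 4, $6,711: deductible met; 20% of $6,711 = $1,342.20. OOP would hit $3,101.40 > $3,000, so the cap limits the member to $3,000 − $1,759.20 = $1,240.80.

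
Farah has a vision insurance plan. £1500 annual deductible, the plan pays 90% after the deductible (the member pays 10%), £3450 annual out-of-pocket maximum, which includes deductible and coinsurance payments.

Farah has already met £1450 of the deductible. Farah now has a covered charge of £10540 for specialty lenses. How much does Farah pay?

£1450 of the £1500 deductible is already met, leaving £50.
After the £50 deductible portion, £10540 − £50 = £10490 is subject to coinsurance.
10% of £10490 = £1049 falls to the member.
That puts the member's cost at £50 + £1049 = £1099 before any cap.
Year-to-date out-of-pocket becomes £1450 + £1099 = £2549, still under the £3450 maximum, so no cap applies.

£1099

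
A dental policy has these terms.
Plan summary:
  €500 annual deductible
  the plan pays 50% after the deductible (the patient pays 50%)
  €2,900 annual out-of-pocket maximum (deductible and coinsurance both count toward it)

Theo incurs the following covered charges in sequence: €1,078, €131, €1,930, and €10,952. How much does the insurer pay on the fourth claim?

Claim 1 (€1,078): €500 finishes the deductible; €578 goes to coinsurance; 50% of €578 = €289. Cost to patient: €789. OOP to date €789. Insurer: €1,078 − €789 = €289.
Claim 2 (€131): 50% coinsurance on €131 = €65.50. Cost to patient: €65.50. OOP to date €854.50. Insurer: €131 − €65.50 = €65.50.
Claim 3 (€1,930): deductible already satisfied, so patient's share is 50% × €1,930 = €965. Cost to patient: €965. OOP to date €1,819.50. Insurer: €1,930 − €965 = €965.
Claim 4 (€10,952): deductible met; 50% of €10,952 = €5,476. That would push OOP to €7,295.50, over the €2,900 cap, so patient pays €2,900 − €1,819.50 = €1,080.50. Plan pays €10,952 − €1,080.50 = €9,871.50.

€9,871.50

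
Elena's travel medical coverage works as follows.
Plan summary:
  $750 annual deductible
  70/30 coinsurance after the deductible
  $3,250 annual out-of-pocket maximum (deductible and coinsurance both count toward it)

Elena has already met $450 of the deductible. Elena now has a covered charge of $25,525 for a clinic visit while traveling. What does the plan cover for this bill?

$22,725

Deductible still to meet: $750 − $450 = $300.
That leaves $25,525 − $300 = $25,225 for coinsurance.
Traveler's 30% share of $25,225 is $7,567.50.
Traveler responsibility before any cap: $300 + $7,567.50 = $7,867.50.
Adding $7,867.50 to the $450 already spent would give $8,317.50, which exceeds the $3,250 cap; the traveler pays just $3,250 − $450 = $2,800.
The insurer covers the remainder: $25,525 − $2,800 = $22,725.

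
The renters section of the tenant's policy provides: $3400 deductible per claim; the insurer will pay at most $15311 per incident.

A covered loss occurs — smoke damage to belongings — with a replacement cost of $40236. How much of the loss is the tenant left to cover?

$24925

Subtract the deductible: $40236 − $3400 = $36836.
$36836 exceeds the $15311 limit, so the insurer pays the limit: $15311.
Tenant's share is the uncovered remainder: $40236 − $15311 = $24925.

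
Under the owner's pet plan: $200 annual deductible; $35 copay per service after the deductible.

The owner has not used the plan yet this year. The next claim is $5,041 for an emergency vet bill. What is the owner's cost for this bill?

$235

Deductible not yet touched, so the first $200 of the bill goes to the deductible.
The remaining $4,841 (= $5,041 − $200) moves to the copay.
Copay on this service: $35.
That puts the owner's cost at $200 + $35 = $235.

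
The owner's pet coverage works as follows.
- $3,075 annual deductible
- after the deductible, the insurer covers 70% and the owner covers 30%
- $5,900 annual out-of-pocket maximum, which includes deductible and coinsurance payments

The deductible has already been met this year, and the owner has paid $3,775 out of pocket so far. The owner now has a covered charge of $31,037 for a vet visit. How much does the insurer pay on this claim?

The deductible is already satisfied, so the full bill goes to coinsurance.
Owner's 30% share of $31,037 is $9,311.10.
Adding $9,311.10 to the $3,775 already spent would give $13,086.10, which exceeds the $5,900 cap; the owner pays just $5,900 − $3,775 = $2,125.
Insurer pays the balance: $31,037 − $2,125 = $28,912.

$28,912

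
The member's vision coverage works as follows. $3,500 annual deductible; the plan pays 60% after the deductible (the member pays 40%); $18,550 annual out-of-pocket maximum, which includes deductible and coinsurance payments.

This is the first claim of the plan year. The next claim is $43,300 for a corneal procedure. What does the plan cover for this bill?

$24,750

The full $3,500 deductible is still open; $3,500 of this bill applies to it.
After the $3,500 deductible portion, $43,300 − $3,500 = $39,800 is subject to coinsurance.
Member's 40% share of $39,800 is $15,920.
That puts the member's cost at $3,500 + $15,920 = $19,420 before any cap.
Adding $19,420 to the $0 already spent would give $19,420, which exceeds the $18,550 cap; the member pays just $18,550 − $0 = $18,550.
Insurer pays the balance: $43,300 − $18,550 = $24,750.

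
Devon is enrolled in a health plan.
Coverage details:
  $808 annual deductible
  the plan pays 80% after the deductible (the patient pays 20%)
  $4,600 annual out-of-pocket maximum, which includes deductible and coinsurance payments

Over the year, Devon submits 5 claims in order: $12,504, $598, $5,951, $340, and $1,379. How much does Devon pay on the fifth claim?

$75

Claim 1 — $12,504: $808 to deductible, leaving $11,696; 20% of $11,696 = $2,339.20. Cost to patient: $3,147.20. OOP to date $3,147.20.
Claim 2 — $598: deductible met; 20% of $598 = $119.60. Patient owes $119.60 (running OOP $3,266.80).
Claim 3 — $5,951: 20% coinsurance on $5,951 = $1,190.20. Cost to patient: $1,190.20. OOP to date $4,457.
Claim 4 — $340: deductible already satisfied, so patient's share is 20% × $340 = $68. Patient pays $68; OOP now $4,525.
Claim 5 — $1,379: deductible already satisfied, so patient's share is 20% × $1,379 = $275.80. That would push OOP to $4,800.80, over the $4,600 cap, so patient pays $4,600 − $4,525 = $75.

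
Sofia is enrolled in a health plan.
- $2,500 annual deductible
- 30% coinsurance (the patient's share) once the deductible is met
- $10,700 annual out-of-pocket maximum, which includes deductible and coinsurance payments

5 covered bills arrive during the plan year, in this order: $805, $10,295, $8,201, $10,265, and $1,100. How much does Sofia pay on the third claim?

$2,460.30

#1 ($805): entire amount goes to the deductible. Cost to patient: $805. OOP to date $805.
#2 ($10,295): $1,695 finishes the deductible; $8,600 goes to coinsurance; coinsurance $8,600 × 30% = $2,580. Patient owes $4,275 (running OOP $5,080).
#3 ($8,201): deductible met; 30% of $8,201 = $2,460.30. Patient owes $2,460.30 (running OOP $7,540.30).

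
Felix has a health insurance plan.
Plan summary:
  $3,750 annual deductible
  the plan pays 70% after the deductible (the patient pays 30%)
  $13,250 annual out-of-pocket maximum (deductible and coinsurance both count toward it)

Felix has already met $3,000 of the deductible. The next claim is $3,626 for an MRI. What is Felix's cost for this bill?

$1,612.80

Deductible still to meet: $3,750 − $3,000 = $750.
After the $750 deductible portion, $3,626 − $750 = $2,876 is subject to coinsurance.
Patient's 30% share of $2,876 is $862.80.
So the patient owes $750 + $862.80 = $1,612.80 before any cap.
Year-to-date out-of-pocket becomes $3,000 + $1,612.80 = $4,612.80, still under the $13,250 maximum, so no cap applies.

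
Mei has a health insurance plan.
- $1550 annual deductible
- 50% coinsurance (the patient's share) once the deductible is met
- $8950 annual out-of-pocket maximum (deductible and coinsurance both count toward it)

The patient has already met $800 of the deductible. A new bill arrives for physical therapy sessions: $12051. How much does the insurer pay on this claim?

$5650.50

Deductible still to meet: $1550 − $800 = $750.
After the $750 deductible portion, $12051 − $750 = $11301 is subject to coinsurance.
Coinsurance: $11301 × 50% = $5650.50.
That puts the patient's cost at $750 + $5650.50 = $6400.50 before any cap.
Cumulative spending $800 + $6400.50 = $7200.50 stays under the $8950 maximum.
The plan picks up $12051 − $6400.50 = $5650.50.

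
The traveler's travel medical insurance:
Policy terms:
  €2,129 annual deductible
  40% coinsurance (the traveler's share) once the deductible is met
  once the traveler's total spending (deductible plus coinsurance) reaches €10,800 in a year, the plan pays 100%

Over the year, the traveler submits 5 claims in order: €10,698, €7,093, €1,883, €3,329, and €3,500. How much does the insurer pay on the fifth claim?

#1 (€10,698): €2,129 finishes the deductible; €8,569 goes to coinsurance; traveler's 40% is €3,427.60. Traveler owes €5,556.60 (running OOP €5,556.60). Plan pays €10,698 − €5,556.60 = €5,141.40.
#2 (€7,093): 40% coinsurance on €7,093 = €2,837.20. Traveler owes €2,837.20 (running OOP €8,393.80). Insurer: €7,093 − €2,837.20 = €4,255.80.
#3 (€1,883): deductible met; 40% of €1,883 = €753.20. Cost to traveler: €753.20. OOP to date €9,147. Plan pays €1,883 − €753.20 = €1,129.80.
#4 (€3,329): deductible already satisfied, so traveler's share is 40% × €3,329 = €1,331.60. Cost to traveler: €1,331.60. OOP to date €10,478.60. Plan pays €3,329 − €1,331.60 = €1,997.40.
#5 (€3,500): deductible met; 40% of €3,500 = €1,400. Adding that to €10,478.60 gives €11,878.60, past the €10,800 cap; traveler pays only €10,800 − €10,478.60 = €321.40. Plan pays €3,500 − €321.40 = €3,178.60.

€3,178.60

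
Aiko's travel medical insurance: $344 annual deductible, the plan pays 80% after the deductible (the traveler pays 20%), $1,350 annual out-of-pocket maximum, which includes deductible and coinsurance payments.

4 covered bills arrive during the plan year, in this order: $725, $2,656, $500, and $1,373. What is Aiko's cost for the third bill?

Claim 1 — $725: deductible takes $344, $381 remains; traveler's 20% is $76.20. Traveler pays $420.20; OOP now $420.20.
Claim 2 — $2,656: deductible met; 20% of $2,656 = $531.20. Traveler owes $531.20 (running OOP $951.40).
Claim 3 — $500: deductible already satisfied, so traveler's share is 20% × $500 = $100. Traveler owes $100 (running OOP $1,051.40).

$100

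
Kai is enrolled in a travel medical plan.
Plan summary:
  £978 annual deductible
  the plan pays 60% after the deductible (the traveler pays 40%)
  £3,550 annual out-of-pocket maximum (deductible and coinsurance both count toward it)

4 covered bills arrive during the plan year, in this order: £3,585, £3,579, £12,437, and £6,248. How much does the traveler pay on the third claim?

£97.60

Claim 1 (£3,585): £978 finishes the deductible; £2,607 goes to coinsurance; traveler's 40% is £1,042.80. Traveler owes £2,020.80 (running OOP £2,020.80).
Claim 2 (£3,579): deductible met; 40% of £3,579 = £1,431.60. Traveler pays £1,431.60; OOP now £3,452.40.
Claim 3 (£12,437): deductible met; 40% of £12,437 = £4,974.80. Adding that to £3,452.40 gives £8,427.20, past the £3,550 cap; traveler pays only £3,550 − £3,452.40 = £97.60.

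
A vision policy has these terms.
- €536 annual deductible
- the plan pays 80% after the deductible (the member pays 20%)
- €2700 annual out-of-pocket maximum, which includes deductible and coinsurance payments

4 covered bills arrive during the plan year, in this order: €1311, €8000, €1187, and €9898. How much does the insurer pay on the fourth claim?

€9726.40

Claim 1 (€1311): €536 to deductible, leaving €775; coinsurance €775 × 20% = €155. Member owes €691 (running OOP €691). Insurer: €1311 − €691 = €620.
Claim 2 (€8000): 20% coinsurance on €8000 = €1600. Member pays €1600; OOP now €2291. Insurer: €8000 − €1600 = €6400.
Claim 3 (€1187): 20% coinsurance on €1187 = €237.40. Cost to member: €237.40. OOP to date €2528.40. Plan pays €1187 − €237.40 = €949.60.
Claim 4 (€9898): 20% coinsurance on €9898 = €1979.60. Adding that to €2528.40 gives €4508, past the €2700 cap; member pays only €2700 − €2528.40 = €171.60. Insurer: €9898 − €171.60 = €9726.40.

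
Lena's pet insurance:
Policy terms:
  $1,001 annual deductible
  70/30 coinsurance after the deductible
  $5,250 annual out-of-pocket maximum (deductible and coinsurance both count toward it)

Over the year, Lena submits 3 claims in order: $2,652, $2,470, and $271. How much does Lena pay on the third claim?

$81.30

Claim 1 ($2,652): deductible takes $1,001, $1,651 remains; owner's 30% is $495.30. Cost to owner: $1,496.30. OOP to date $1,496.30.
Claim 2 ($2,470): 30% coinsurance on $2,470 = $741. Owner pays $741; OOP now $2,237.30.
Claim 3 ($271): deductible already satisfied, so owner's share is 30% × $271 = $81.30. Cost to owner: $81.30. OOP to date $2,318.60.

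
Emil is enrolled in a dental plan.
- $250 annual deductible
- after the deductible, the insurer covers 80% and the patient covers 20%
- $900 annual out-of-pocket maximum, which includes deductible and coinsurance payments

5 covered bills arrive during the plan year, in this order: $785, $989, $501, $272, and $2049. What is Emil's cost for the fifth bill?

Bill 1, $785: $250 to deductible, leaving $535; coinsurance $535 × 20% = $107. Patient pays $357; OOP now $357.
Bill 2, $989: 20% coinsurance on $989 = $197.80. Cost to patient: $197.80. OOP to date $554.80.
Bill 3, $501: deductible met; 20% of $501 = $100.20. Patient owes $100.20 (running OOP $655).
Bill 4, $272: deductible already satisfied, so patient's share is 20% × $272 = $54.40. Patient owes $54.40 (running OOP $709.40).
Bill 5, $2049: deductible already satisfied, so patient's share is 20% × $2049 = $409.80. Adding that to $709.40 gives $1119.20, past the $900 cap; patient pays only $900 − $709.40 = $190.60.

$190.60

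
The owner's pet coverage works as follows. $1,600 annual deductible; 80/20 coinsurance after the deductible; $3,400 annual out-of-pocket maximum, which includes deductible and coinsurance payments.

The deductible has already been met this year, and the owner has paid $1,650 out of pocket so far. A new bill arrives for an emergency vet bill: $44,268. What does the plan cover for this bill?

With the deductible met, the entire $44,268 is subject to coinsurance.
Owner's 20% share of $44,268 is $8,853.60.
That would bring total out-of-pocket to $10,503.60, past the $3,400 cap. The owner is capped at $3,400 − $1,650 = $1,750 on this claim.
The insurer covers the remainder: $44,268 − $1,750 = $42,518.

$42,518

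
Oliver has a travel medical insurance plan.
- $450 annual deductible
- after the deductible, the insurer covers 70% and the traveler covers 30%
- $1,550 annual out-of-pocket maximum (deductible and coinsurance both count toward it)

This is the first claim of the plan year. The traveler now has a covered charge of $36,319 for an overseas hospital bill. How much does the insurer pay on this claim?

Deductible not yet touched, so the first $450 of the bill goes to the deductible.
After the $450 deductible portion, $36,319 − $450 = $35,869 is subject to coinsurance.
30% of $35,869 = $10,760.70 falls to the traveler.
Traveler responsibility before any cap: $450 + $10,760.70 = $11,210.70.
That would bring total out-of-pocket to $11,210.70, past the $1,550 cap. The traveler is capped at $1,550 − $0 = $1,550 on this claim.
The plan picks up $36,319 − $1,550 = $34,769.

$34,769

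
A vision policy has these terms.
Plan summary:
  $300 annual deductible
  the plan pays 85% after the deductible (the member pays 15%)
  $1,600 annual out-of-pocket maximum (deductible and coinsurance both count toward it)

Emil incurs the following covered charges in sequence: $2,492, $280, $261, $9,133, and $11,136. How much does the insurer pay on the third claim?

Claim 1 ($2,492): $300 to deductible, leaving $2,192; coinsurance $2,192 × 15% = $328.80. Member owes $628.80 (running OOP $628.80). Insurer: $2,492 − $628.80 = $1,863.20.
Claim 2 ($280): deductible already satisfied, so member's share is 15% × $280 = $42. Cost to member: $42. OOP to date $670.80. Plan pays $280 − $42 = $238.
Claim 3 ($261): 15% coinsurance on $261 = $39.15. Member owes $39.15 (running OOP $709.95). Insurer: $261 − $39.15 = $221.85.

$221.85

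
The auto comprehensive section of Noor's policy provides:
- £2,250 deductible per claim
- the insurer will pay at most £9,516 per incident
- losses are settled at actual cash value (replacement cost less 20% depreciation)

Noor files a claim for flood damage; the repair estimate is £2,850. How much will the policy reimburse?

£30

Depreciate 20%: the covered value is £2,850 × 0.8 = £2,280.
Less the £2,250 deductible: £2,280 − £2,250 = £30.
That's under the £9,516 cap, so the insurer reimburses the full £30.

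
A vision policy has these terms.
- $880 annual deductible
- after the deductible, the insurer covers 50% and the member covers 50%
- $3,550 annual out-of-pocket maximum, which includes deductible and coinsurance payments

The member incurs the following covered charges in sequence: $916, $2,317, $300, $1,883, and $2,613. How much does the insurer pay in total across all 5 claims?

Claim 1 ($916): $880 finishes the deductible; $36 goes to coinsurance; member's 50% is $18. Cost to member: $898. OOP to date $898. Insurer: $916 − $898 = $18.
Claim 2 ($2,317): deductible already satisfied, so member's share is 50% × $2,317 = $1,158.50. Member owes $1,158.50 (running OOP $2,056.50). Insurer: $2,317 − $1,158.50 = $1,158.50.
Claim 3 ($300): deductible already satisfied, so member's share is 50% × $300 = $150. Member pays $150; OOP now $2,206.50. Insurer: $300 − $150 = $150.
Claim 4 ($1,883): 50% coinsurance on $1,883 = $941.50. Cost to member: $941.50. OOP to date $3,148. Plan pays $1,883 − $941.50 = $941.50.
Claim 5 ($2,613): deductible already satisfied, so member's share is 50% × $2,613 = $1,306.50. Adding that to $3,148 gives $4,454.50, past the $3,550 cap; member pays only $3,550 − $3,148 = $402. Insurer: $2,613 − $402 = $2,211.
Insurer total: $18 + $1,158.50 + $150 + $941.50 + $2,211 = $4,479.

$4,479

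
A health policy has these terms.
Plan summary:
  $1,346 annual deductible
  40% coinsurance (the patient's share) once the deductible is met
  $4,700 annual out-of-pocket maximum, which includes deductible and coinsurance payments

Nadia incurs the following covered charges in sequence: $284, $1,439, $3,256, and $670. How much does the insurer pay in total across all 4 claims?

#1 ($284): entire amount goes to the deductible. Patient pays $284; OOP now $284. Plan pays $284 − $284 = $0.
#2 ($1,439): $1,062 finishes the deductible; $377 goes to coinsurance; coinsurance $377 × 40% = $150.80. Patient pays $1,212.80; OOP now $1,496.80. Plan pays $1,439 − $1,212.80 = $226.20.
#3 ($3,256): 40% coinsurance on $3,256 = $1,302.40. Patient pays $1,302.40; OOP now $2,799.20. Plan pays $3,256 − $1,302.40 = $1,953.60.
#4 ($670): deductible met; 40% of $670 = $268. Patient owes $268 (running OOP $3,067.20). Plan pays $670 − $268 = $402.
Insurer total = bills − patient's total = $5,649 − $3,067.20 = $2,581.80.

$2,581.80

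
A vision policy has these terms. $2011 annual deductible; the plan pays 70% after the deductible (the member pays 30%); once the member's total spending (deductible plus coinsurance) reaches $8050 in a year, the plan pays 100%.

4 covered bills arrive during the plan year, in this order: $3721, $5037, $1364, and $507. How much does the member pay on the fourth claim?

$152.10

Claim 1 — $3721: deductible takes $2011, $1710 remains; 30% of $1710 = $513. Cost to member: $2524. OOP to date $2524.
Claim 2 — $5037: deductible already satisfied, so member's share is 30% × $5037 = $1511.10. Cost to member: $1511.10. OOP to date $4035.10.
Claim 3 — $1364: 30% coinsurance on $1364 = $409.20. Member pays $409.20; OOP now $4444.30.
Claim 4 — $507: deductible met; 30% of $507 = $152.10. Cost to member: $152.10. OOP to date $4596.40.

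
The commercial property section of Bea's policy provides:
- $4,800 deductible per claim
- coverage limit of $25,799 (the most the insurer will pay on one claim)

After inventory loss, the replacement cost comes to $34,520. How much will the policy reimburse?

$25,799

After the deductible, $34,520 − $4,800 = $29,720 remains.
$29,720 exceeds the $25,799 limit, so the insurer pays the limit: $25,799.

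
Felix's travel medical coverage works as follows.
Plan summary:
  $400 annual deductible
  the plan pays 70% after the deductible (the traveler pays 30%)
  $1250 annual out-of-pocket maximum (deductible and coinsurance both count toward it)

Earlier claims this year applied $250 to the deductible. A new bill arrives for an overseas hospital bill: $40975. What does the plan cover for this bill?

$250 of the $400 deductible is already met, leaving $150.
That leaves $40975 − $150 = $40825 for coinsurance.
30% of $40825 = $12247.50 falls to the traveler.
Traveler responsibility before any cap: $150 + $12247.50 = $12397.50.
Year-to-date out-of-pocket would reach $250 + $12397.50 = $12647.50, above the $1250 maximum, so the traveler pays only $1250 − $250 = $1000.
The plan picks up $40975 − $1000 = $39975.

$39975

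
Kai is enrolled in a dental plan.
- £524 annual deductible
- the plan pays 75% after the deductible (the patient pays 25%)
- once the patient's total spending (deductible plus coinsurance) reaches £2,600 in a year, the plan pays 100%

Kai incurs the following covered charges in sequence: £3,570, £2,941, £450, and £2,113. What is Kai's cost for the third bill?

£112.50

Claim 1 — £3,570: £524 finishes the deductible; £3,046 goes to coinsurance; coinsurance £3,046 × 25% = £761.50. Cost to patient: £1,285.50. OOP to date £1,285.50.
Claim 2 — £2,941: deductible already satisfied, so patient's share is 25% × £2,941 = £735.25. Cost to patient: £735.25. OOP to date £2,020.75.
Claim 3 — £450: deductible met; 25% of £450 = £112.50. Patient owes £112.50 (running OOP £2,133.25).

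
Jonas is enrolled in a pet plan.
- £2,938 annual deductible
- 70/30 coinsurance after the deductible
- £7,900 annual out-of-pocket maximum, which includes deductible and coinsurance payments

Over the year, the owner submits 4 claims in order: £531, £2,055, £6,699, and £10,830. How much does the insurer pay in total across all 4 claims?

Claim 1 — £531: all of it applies to the deductible. Cost to owner: £531. OOP to date £531. Plan pays £531 − £531 = £0.
Claim 2 — £2,055: entire amount goes to the deductible. Owner owes £2,055 (running OOP £2,586). Plan pays £2,055 − £2,055 = £0.
Claim 3 — £6,699: £352 to deductible, leaving £6,347; coinsurance £6,347 × 30% = £1,904.10. Owner pays £2,256.10; OOP now £4,842.10. Plan pays £6,699 − £2,256.10 = £4,442.90.
Claim 4 — £10,830: 30% coinsurance on £10,830 = £3,249. Adding that to £4,842.10 gives £8,091.10, past the £7,900 cap; owner pays only £7,900 − £4,842.10 = £3,057.90. Plan pays £10,830 − £3,057.90 = £7,772.10.
Insurer total: £0 + £0 + £4,442.90 + £7,772.10 = £12,215.

£12,215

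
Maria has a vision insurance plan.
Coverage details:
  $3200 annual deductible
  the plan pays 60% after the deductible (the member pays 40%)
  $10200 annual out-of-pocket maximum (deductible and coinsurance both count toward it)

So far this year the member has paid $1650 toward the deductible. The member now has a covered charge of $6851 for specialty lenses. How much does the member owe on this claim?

Deductible still to meet: $3200 − $1650 = $1550.
The remaining $5301 (= $6851 − $1550) moves to coinsurance.
40% of $5301 = $2120.40 falls to the member.
So the member owes $1550 + $2120.40 = $3670.40 before any cap.
Year-to-date out-of-pocket becomes $1650 + $3670.40 = $5320.40, still under the $10200 maximum, so no cap applies.

$3670.40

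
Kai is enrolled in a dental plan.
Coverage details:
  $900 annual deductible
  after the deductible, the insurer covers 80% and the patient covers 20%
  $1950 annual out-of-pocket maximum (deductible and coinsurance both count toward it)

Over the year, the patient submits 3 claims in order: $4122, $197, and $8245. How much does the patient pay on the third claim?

$366.20

Claim 1 ($4122): deductible takes $900, $3222 remains; 20% of $3222 = $644.40. Patient pays $1544.40; OOP now $1544.40.
Claim 2 ($197): deductible met; 20% of $197 = $39.40. Cost to patient: $39.40. OOP to date $1583.80.
Claim 3 ($8245): 20% coinsurance on $8245 = $1649. That would push OOP to $3232.80, over the $1950 cap, so patient pays $1950 − $1583.80 = $366.20.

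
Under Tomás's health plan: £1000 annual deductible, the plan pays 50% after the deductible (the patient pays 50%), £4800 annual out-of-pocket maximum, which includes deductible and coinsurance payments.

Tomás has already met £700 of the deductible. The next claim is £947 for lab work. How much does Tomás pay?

£700 of the £1000 deductible is already met, leaving £300.
That leaves £947 − £300 = £647 for coinsurance.
Patient's 50% share of £647 is £323.50.
Patient responsibility before any cap: £300 + £323.50 = £623.50.
Total out-of-pocket so far would be £700 + £623.50 = £1323.50, below the £4800 cap — no reduction.

£623.50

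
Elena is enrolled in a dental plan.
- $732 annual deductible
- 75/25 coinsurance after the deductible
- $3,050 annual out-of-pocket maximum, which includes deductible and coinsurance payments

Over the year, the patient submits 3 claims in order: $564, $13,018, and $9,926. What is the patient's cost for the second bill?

$2,486

Claim 1 ($564): fully absorbed by the deductible. Cost to patient: $564. OOP to date $564.
Claim 2 ($13,018): deductible takes $168, $12,850 remains; patient's 25% is $3,212.50. Claim cost before the cap: $168 + $3,212.50 = $3,380.50. Adding that to $564 gives $3,944.50, past the $3,050 cap; patient pays only $3,050 − $564 = $2,486.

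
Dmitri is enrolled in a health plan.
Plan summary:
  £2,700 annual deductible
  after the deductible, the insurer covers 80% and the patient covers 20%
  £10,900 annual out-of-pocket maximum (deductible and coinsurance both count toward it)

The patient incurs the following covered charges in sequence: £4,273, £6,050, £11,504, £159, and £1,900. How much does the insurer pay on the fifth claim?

£1,520

Claim 1 (£4,273): £2,700 to deductible, leaving £1,573; patient's 20% is £314.60. Patient pays £3,014.60; OOP now £3,014.60. Insurer: £4,273 − £3,014.60 = £1,258.40.
Claim 2 (£6,050): deductible met; 20% of £6,050 = £1,210. Cost to patient: £1,210. OOP to date £4,224.60. Insurer: £6,050 − £1,210 = £4,840.
Claim 3 (£11,504): deductible met; 20% of £11,504 = £2,300.80. Cost to patient: £2,300.80. OOP to date £6,525.40. Plan pays £11,504 − £2,300.80 = £9,203.20.
Claim 4 (£159): deductible already satisfied, so patient's share is 20% × £159 = £31.80. Cost to patient: £31.80. OOP to date £6,557.20. Insurer: £159 − £31.80 = £127.20.
Claim 5 (£1,900): deductible already satisfied, so patient's share is 20% × £1,900 = £380. Patient pays £380; OOP now £6,937.20. Insurer: £1,900 − £380 = £1,520.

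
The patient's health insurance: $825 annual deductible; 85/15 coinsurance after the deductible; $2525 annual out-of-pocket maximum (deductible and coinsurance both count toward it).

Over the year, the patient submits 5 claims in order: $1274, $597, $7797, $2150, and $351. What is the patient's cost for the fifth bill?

Bill 1, $1274: $825 finishes the deductible; $449 goes to coinsurance; patient's 15% is $67.35. Cost to patient: $892.35. OOP to date $892.35.
Bill 2, $597: deductible met; 15% of $597 = $89.55. Patient pays $89.55; OOP now $981.90.
Bill 3, $7797: deductible already satisfied, so patient's share is 15% × $7797 = $1169.55. Patient pays $1169.55; OOP now $2151.45.
Bill 4, $2150: deductible already satisfied, so patient's share is 15% × $2150 = $322.50. Patient pays $322.50; OOP now $2473.95.
Bill 5, $351: deductible already satisfied, so patient's share is 15% × $351 = $52.65. OOP would hit $2526.60 > $2525, so the cap limits the patient to $2525 − $2473.95 = $51.05.

$51.05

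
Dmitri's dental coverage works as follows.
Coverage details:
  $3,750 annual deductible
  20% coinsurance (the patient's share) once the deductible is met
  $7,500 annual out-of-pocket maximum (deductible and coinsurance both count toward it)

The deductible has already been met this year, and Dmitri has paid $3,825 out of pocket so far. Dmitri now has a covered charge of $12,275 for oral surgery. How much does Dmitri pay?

The deductible is already satisfied, so the full bill goes to coinsurance.
Patient's 20% share of $12,275 is $2,455.
Cumulative spending $3,825 + $2,455 = $6,280 stays under the $7,500 maximum.

$2,455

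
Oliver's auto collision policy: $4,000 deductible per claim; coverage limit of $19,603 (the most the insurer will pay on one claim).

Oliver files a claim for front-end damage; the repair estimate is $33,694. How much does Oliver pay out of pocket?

$14,091

Less the $4,000 deductible: $33,694 − $4,000 = $29,694.
Since $29,694 > $19,603, the payout is capped at $19,603.
Driver's share is the uncovered remainder: $33,694 − $19,603 = $14,091.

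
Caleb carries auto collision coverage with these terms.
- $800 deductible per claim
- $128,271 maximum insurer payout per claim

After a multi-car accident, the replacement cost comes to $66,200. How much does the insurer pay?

$65,400

After the deductible, $66,200 − $800 = $65,400 remains.
That's under the $128,271 cap, so the insurer reimburses the full $65,400.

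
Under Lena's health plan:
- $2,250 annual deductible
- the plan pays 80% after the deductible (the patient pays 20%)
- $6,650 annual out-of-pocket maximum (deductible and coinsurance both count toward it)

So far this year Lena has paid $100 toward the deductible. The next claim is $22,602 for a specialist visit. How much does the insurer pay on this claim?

$16,361.60

Remaining deductible: $2,250 − $100 = $2,150.
The remaining $20,452 (= $22,602 − $2,150) moves to coinsurance.
Coinsurance: $20,452 × 20% = $4,090.40.
So the patient owes $2,150 + $4,090.40 = $6,240.40 before any cap.
Total out-of-pocket so far would be $100 + $6,240.40 = $6,340.40, below the $6,650 cap — no reduction.
The insurer covers the remainder: $22,602 − $6,240.40 = $16,361.60.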